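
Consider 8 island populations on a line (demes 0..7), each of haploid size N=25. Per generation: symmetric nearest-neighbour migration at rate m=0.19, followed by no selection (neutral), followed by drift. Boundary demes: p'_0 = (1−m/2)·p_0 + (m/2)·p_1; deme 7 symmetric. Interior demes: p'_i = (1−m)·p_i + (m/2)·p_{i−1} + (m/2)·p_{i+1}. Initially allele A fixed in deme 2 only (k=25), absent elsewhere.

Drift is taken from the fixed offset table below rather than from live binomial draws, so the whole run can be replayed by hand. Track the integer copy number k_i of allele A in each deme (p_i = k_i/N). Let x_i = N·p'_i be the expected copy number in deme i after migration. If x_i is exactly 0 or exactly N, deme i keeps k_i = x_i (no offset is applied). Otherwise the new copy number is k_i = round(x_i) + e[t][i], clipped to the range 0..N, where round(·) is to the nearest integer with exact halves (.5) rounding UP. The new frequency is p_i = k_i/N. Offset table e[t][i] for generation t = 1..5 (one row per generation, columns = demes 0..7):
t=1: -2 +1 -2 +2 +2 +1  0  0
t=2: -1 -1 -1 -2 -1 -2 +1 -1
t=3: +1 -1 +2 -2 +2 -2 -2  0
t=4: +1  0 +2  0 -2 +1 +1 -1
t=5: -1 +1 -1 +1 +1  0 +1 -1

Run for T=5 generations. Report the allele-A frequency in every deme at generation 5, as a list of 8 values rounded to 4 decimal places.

t=0: k=[0 0 25 0 0 0 0 0]
t=1: x=[0.0000 2.3750 20.2500 2.3750 0.0000 0.0000 0.0000 0.0000] k=[0 3 18 4 0 0 0 0]
t=2: x=[0.2850 4.1400 15.2450 4.9500 0.3800 0.0000 0.0000 0.0000] k=[0 3 14 3 0 0 0 0]
t=3: x=[0.2850 3.7600 11.9100 3.7600 0.2850 0.0000 0.0000 0.0000] k=[1 3 14 2 2 0 0 0]
t=4: x=[1.1900 3.8550 11.8150 3.1400 1.8100 0.1900 0.0000 0.0000] k=[2 4 14 3 0 1 0 0]
t=5: x=[2.1900 4.7600 12.0050 3.7600 0.3800 0.8100 0.0950 0.0000] k=[1 6 11 5 1 1 1 0]

[0.0400, 0.2400, 0.4400, 0.2000, 0.0400, 0.0400, 0.0400, 0.0000]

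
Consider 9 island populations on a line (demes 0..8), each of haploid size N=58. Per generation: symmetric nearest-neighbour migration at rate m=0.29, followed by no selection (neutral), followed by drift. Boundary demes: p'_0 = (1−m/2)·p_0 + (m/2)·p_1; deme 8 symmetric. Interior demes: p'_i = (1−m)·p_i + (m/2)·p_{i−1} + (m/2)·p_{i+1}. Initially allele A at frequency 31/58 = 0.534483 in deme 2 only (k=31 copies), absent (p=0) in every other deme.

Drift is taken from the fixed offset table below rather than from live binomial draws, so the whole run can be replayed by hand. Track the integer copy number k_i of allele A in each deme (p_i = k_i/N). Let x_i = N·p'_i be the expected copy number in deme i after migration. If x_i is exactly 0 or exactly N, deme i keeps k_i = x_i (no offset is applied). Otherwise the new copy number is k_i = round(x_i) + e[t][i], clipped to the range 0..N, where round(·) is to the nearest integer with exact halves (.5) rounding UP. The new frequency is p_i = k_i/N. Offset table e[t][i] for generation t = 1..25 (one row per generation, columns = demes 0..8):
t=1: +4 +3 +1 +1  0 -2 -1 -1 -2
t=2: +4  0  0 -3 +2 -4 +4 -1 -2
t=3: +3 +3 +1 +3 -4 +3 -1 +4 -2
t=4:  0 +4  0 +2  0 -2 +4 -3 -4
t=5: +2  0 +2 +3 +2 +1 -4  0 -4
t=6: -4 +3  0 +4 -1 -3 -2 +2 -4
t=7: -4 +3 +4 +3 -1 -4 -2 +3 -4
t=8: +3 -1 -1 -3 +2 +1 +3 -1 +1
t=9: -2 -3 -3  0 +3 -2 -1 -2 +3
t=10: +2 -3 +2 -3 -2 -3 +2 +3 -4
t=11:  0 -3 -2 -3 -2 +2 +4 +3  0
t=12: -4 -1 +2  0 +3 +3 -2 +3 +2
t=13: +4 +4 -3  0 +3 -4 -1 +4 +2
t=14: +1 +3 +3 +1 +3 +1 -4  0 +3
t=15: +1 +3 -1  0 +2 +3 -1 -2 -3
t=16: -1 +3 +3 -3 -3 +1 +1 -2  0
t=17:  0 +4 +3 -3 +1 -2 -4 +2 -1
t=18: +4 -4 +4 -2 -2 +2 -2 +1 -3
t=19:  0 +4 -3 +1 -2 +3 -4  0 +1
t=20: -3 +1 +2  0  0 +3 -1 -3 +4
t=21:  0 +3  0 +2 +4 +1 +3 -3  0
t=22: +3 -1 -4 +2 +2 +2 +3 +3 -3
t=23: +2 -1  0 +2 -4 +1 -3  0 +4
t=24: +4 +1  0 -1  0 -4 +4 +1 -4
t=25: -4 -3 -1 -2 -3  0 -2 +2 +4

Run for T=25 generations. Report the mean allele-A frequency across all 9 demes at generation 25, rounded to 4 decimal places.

t=0: k=[0 0 31 0 0 0 0 0 0]
t=1: x=[0.0000 4.4950 22.0100 4.4950 0.0000 0.0000 0.0000 0.0000 0.0000] k=[0 7 23 5 0 0 0 0 0]
t=2: x=[1.0150 8.3050 18.0700 6.8850 0.7250 0.0000 0.0000 0.0000 0.0000] k=[5 8 18 4 3 0 0 0 0]
t=3: x=[5.4350 9.0150 14.5200 5.8850 2.7100 0.4350 0.0000 0.0000 0.0000] k=[8 12 16 9 0 3 0 0 0]
t=4: x=[8.5800 12.0000 14.4050 8.7100 1.7400 2.1300 0.4350 0.0000 0.0000] k=[9 16 14 11 2 0 4 0 0]
t=5: x=[10.0150 14.6950 13.8550 10.1300 3.0150 0.8700 2.8400 0.5800 0.0000] k=[12 15 16 13 5 2 0 1 0]
t=6: x=[12.4350 14.7100 15.4200 12.2750 5.7250 2.1450 0.4350 0.7100 0.1450] k=[8 18 15 16 5 0 0 3 0]
t=7: x=[9.4500 16.1150 15.5800 14.2600 5.8700 0.7250 0.4350 2.1300 0.4350] k=[5 19 20 17 5 0 0 5 0]
t=8: x=[7.0300 17.1150 19.4200 15.6950 6.0150 0.7250 0.7250 3.5500 0.7250] k=[10 16 18 13 8 2 4 3 2]
t=9: x=[10.8700 15.4200 16.9850 13.0000 7.8550 3.1600 3.5650 3.0000 2.1450] k=[9 12 14 13 11 1 3 1 5]
t=10: x=[9.4350 11.8550 13.5650 12.8550 9.8400 2.7400 2.4200 1.8700 4.4200] k=[11 9 16 10 8 0 4 5 0]
t=11: x=[10.7100 10.3050 14.1150 10.5800 7.1300 1.7400 3.5650 4.1300 0.7250] k=[11 7 12 8 5 4 8 7 1]
t=12: x=[10.4200 8.3050 10.6950 8.1450 5.2900 4.7250 7.2750 6.2750 1.8700] k=[6 7 13 8 8 8 5 9 4]
t=13: x=[6.1450 7.7250 11.4050 8.7250 8.0000 7.5650 6.0150 7.6950 4.7250] k=[10 12 8 9 11 4 5 12 7]
t=14: x=[10.2900 11.1300 8.7250 9.1450 9.6950 5.1600 5.8700 10.2600 7.7250] k=[11 14 12 10 13 6 2 10 11]
t=15: x=[11.4350 13.2750 12.0000 10.7250 11.5500 6.4350 3.7400 8.9850 10.8550] k=[12 16 11 11 14 9 3 7 8]
t=16: x=[12.5800 14.6950 11.7250 11.4350 12.8400 8.8550 4.4500 6.5650 7.8550] k=[12 18 15 8 10 10 5 5 8]
t=17: x=[12.8700 16.6950 14.4200 9.3050 9.7100 9.2750 5.7250 5.4350 7.5650] k=[13 21 17 6 11 7 2 7 7]
t=18: x=[14.1600 19.2600 15.9850 8.3200 9.6950 6.8550 3.4500 6.2750 7.0000] k=[18 15 20 6 8 9 1 7 4]
t=19: x=[17.5650 16.1600 17.2450 8.3200 7.8550 7.6950 3.0300 5.6950 4.4350] k=[18 20 14 9 6 11 0 6 5]
t=20: x=[18.2900 18.8400 14.1450 9.2900 7.1600 8.6800 2.4650 4.9850 5.1450] k=[15 20 16 9 7 12 1 2 9]
t=21: x=[15.7250 18.6950 15.5650 9.7250 8.0150 9.6800 2.7400 2.8700 7.9850] k=[16 22 16 12 12 11 6 0 8]
t=22: x=[16.8700 20.2600 16.2900 12.5800 11.8550 10.4200 5.8550 2.0300 6.8400] k=[20 19 12 15 14 12 9 5 4]
t=23: x=[19.8550 18.1300 13.4500 14.4200 13.8550 11.8550 8.8550 5.4350 4.1450] k=[22 17 13 16 10 13 6 5 8]
t=24: x=[21.2750 17.1450 14.0150 14.6950 11.3050 11.5500 6.8700 5.5800 7.5650] k=[25 18 14 14 11 8 11 7 4]
t=25: x=[23.9850 18.4350 14.5800 13.5650 11.0000 8.8700 9.9850 7.1450 4.4350] k=[20 15 14 12 8 9 8 9 8]

0.1973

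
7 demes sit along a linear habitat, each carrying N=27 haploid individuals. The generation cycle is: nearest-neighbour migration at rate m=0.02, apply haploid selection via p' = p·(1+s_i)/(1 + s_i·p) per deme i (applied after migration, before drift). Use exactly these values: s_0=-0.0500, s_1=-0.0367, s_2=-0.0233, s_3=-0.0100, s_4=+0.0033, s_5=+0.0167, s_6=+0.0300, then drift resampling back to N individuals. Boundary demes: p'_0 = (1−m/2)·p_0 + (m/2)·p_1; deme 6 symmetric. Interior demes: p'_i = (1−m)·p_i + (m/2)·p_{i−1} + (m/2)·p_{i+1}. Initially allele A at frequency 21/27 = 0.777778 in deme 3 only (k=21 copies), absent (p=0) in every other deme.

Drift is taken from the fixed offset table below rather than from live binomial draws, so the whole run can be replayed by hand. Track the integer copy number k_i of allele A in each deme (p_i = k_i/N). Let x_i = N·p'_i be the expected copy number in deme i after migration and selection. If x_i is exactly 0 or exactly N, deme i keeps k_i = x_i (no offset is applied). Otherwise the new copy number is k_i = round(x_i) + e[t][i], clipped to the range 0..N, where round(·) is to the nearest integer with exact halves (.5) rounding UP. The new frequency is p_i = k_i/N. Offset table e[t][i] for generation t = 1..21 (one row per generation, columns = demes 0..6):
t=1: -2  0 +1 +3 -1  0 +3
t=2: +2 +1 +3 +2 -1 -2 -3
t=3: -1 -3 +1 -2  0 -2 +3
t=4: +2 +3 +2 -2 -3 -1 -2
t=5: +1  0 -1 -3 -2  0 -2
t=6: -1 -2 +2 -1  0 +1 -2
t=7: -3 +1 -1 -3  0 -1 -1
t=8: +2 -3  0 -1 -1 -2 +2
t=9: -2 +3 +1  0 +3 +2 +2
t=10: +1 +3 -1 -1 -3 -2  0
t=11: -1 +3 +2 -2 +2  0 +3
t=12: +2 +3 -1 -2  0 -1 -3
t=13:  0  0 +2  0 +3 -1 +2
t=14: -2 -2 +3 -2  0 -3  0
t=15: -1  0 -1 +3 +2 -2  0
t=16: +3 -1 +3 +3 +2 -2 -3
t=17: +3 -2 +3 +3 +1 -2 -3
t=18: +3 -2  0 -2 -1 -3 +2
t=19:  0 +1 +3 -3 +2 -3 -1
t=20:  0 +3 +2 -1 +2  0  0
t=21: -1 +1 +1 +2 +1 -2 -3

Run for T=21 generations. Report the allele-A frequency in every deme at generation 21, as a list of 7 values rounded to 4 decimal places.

t=0: k=[0 0 0 21 0 0 0]
t=1: x=[0.0000 0.0000 0.2051 20.5307 0.2107 0.0000 0.0000] k=[0 0 1 24 0 0 0]
t=2: x=[0.0000 0.0096 1.1928 23.4995 0.2408 0.0000 0.0000] k=[0 1 4 25 0 0 0]
t=3: x=[0.0095 0.9839 4.0974 24.5174 0.2508 0.0000 0.0000] k=[0 0 5 23 0 0 0]
t=4: x=[0.0000 0.0482 5.0328 22.5528 0.2308 0.0000 0.0000] k=[0 3 7 21 0 0 0]
t=5: x=[0.0285 2.9114 6.9773 20.6011 0.2107 0.0000 0.0000] k=[1 3 6 18 0 0 0]
t=6: x=[0.9708 2.9114 5.9795 17.6386 0.1806 0.0000 0.0000] k=[0 1 8 17 0 0 0]
t=7: x=[0.0095 1.0226 7.8877 16.6760 0.1706 0.0000 0.0000] k=[0 2 7 14 0 0 0]
t=8: x=[0.0190 1.9609 6.8982 13.7222 0.1405 0.0000 0.0000] k=[2 0 7 13 0 0 0]
t=9: x=[1.8879 0.0867 6.8686 12.7424 0.1304 0.0000 0.0000] k=[0 3 8 13 3 0 0]
t=10: x=[0.0285 2.9212 7.8679 12.7823 3.0790 0.0305 0.0000] k=[1 6 7 12 0 0 0]
t=11: x=[0.9994 5.7882 6.9180 11.7632 0.1204 0.0000 0.0000] k=[0 9 9 10 2 0 0]
t=12: x=[0.0855 8.6882 8.8690 9.8470 2.0663 0.0203 0.0000] k=[2 12 8 8 2 0 0]
t=13: x=[2.0028 11.6119 7.9075 7.8838 2.0462 0.0203 0.0000] k=[2 12 10 8 5 0 0]
t=14: x=[2.0028 11.6318 9.8520 7.9336 4.9934 0.0508 0.0000] k=[0 10 13 6 5 0 0]
t=15: x=[0.0950 9.6964 12.7413 6.0129 4.9734 0.0508 0.0000] k=[0 10 12 9 7 0 0]
t=16: x=[0.0950 9.6865 11.7932 8.9498 6.9670 0.0712 0.0000] k=[3 9 15 12 9 0 0]
t=17: x=[2.9236 8.7771 14.7524 11.9330 8.9597 0.0915 0.0000] k=[6 7 18 15 10 0 0]
t=18: x=[5.7738 6.9061 17.7169 14.9129 9.9707 0.1017 0.0000] k=[9 5 18 13 9 0 0]
t=19: x=[8.6556 5.0155 17.6766 12.9423 8.9697 0.0915 0.0000] k=[9 6 21 10 11 0 0]
t=20: x=[8.6654 6.0036 20.6259 10.0565 10.9014 0.1118 0.0000] k=[9 9 23 9 13 0 0]
t=21: x=[8.6949 8.9153 22.6344 9.1192 12.8522 0.1322 0.0000] k=[8 10 24 11 14 0 0]

[0.2963, 0.3704, 0.8889, 0.4074, 0.5185, 0.0000, 0.0000]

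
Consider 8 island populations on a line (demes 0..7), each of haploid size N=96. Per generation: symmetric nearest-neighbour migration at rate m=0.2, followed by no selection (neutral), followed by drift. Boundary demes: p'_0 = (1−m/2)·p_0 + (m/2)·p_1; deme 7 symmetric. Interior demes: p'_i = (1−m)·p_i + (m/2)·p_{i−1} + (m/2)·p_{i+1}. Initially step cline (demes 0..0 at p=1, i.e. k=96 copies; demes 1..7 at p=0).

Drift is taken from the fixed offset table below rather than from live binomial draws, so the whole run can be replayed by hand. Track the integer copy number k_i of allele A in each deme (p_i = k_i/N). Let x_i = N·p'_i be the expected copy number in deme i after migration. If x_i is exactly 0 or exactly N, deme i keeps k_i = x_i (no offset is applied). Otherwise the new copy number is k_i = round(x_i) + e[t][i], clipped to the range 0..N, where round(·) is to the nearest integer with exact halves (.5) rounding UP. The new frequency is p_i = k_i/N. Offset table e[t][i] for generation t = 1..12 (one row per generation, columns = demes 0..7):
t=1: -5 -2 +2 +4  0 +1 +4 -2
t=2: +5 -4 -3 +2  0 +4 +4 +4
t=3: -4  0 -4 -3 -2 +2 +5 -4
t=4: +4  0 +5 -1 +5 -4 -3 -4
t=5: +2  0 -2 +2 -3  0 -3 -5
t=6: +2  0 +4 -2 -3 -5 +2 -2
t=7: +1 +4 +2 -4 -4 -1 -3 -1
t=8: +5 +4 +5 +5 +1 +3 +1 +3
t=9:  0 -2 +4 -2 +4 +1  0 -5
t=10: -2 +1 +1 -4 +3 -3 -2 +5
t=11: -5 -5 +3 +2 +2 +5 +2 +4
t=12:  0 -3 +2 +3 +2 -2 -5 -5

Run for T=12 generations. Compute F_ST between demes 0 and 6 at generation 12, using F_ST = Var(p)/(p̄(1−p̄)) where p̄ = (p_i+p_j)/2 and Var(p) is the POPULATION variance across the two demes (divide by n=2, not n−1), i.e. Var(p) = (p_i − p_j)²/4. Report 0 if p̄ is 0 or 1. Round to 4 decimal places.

t=0: k=[96 0 0 0 0 0 0 0]
t=1: x=[86.4000 9.6000 0.0000 0.0000 0.0000 0.0000 0.0000 0.0000] k=[81 8 0 0 0 0 0 0]
t=2: x=[73.7000 14.5000 0.8000 0.0000 0.0000 0.0000 0.0000 0.0000] k=[79 11 0 0 0 0 0 0]
t=3: x=[72.2000 16.7000 1.1000 0.0000 0.0000 0.0000 0.0000 0.0000] k=[68 17 0 0 0 0 0 0]
t=4: x=[62.9000 20.4000 1.7000 0.0000 0.0000 0.0000 0.0000 0.0000] k=[67 20 7 0 0 0 0 0]
t=5: x=[62.3000 23.4000 7.6000 0.7000 0.0000 0.0000 0.0000 0.0000] k=[64 23 6 3 0 0 0 0]
t=6: x=[59.9000 25.4000 7.4000 3.0000 0.3000 0.0000 0.0000 0.0000] k=[62 25 11 1 0 0 0 0]
t=7: x=[58.3000 27.3000 11.4000 1.9000 0.1000 0.0000 0.0000 0.0000] k=[59 31 13 0 0 0 0 0]
t=8: x=[56.2000 32.0000 13.5000 1.3000 0.0000 0.0000 0.0000 0.0000] k=[61 36 19 6 0 0 0 0]
t=9: x=[58.5000 36.8000 19.4000 6.7000 0.6000 0.0000 0.0000 0.0000] k=[59 35 23 5 5 0 0 0]
t=10: x=[56.6000 36.2000 22.4000 6.8000 4.5000 0.5000 0.0000 0.0000] k=[55 37 23 3 8 0 0 0]
t=11: x=[53.2000 37.4000 22.4000 5.5000 6.7000 0.8000 0.0000 0.0000] k=[48 32 25 8 9 6 0 0]
t=12: x=[46.4000 32.9000 24.0000 9.8000 8.6000 5.7000 0.6000 0.0000] k=[46 30 26 13 11 4 0 0]

0.3151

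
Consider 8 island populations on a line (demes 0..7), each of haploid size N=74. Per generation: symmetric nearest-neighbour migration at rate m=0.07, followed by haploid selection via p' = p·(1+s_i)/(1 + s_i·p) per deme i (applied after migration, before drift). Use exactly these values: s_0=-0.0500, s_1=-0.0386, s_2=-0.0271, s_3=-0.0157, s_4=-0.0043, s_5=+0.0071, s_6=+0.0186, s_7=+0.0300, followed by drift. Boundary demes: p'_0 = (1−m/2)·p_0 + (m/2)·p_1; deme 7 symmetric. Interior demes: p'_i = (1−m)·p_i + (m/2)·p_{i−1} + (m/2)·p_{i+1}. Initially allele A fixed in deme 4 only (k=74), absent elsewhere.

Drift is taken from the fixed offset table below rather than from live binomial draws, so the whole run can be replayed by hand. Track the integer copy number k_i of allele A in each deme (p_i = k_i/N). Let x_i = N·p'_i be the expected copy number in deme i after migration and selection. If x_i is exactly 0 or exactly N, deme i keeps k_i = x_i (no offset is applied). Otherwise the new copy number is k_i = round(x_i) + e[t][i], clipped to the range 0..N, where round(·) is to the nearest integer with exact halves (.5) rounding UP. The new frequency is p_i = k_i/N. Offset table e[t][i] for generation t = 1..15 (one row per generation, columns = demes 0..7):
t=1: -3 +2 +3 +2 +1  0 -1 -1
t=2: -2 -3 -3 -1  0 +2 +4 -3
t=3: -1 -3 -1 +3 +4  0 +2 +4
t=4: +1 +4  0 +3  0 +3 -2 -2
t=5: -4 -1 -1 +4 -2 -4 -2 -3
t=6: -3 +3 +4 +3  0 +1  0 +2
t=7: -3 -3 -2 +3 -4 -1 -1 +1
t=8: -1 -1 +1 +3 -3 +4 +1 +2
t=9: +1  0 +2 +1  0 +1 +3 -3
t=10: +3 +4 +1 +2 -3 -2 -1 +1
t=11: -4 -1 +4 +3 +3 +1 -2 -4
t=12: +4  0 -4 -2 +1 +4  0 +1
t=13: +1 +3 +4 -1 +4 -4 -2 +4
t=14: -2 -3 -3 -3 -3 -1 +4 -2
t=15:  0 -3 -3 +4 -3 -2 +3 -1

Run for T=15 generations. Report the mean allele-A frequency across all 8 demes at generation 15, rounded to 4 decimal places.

t=0: k=[0 0 0 0 74 0 0 0]
t=1: x=[0.0000 0.0000 0.0000 2.5507 68.7992 2.6077 0.0000 0.0000] k=[0 0 0 5 70 3 0 0]
t=2: x=[0.0000 0.0000 0.1703 6.9991 65.3471 5.2746 0.1070 0.0000] k=[0 0 0 6 65 7 4 0]
t=3: x=[0.0000 0.0000 0.2043 7.7446 60.8585 8.9807 4.0347 0.1442] k=[0 0 0 11 65 9 6 4]
t=4: x=[0.0000 0.0000 0.3746 12.3414 61.1042 10.9207 6.1379 4.1852] k=[0 0 0 15 61 14 4 2]
t=5: x=[0.0000 0.0000 0.5109 15.8867 57.6903 15.3810 4.3549 2.1303] k=[0 0 0 20 56 11 2 0]
t=6: x=[0.0000 0.0000 0.6812 20.3259 53.1004 12.3325 2.2855 0.0721] k=[0 0 5 23 53 13 2 2]
t=7: x=[0.0000 0.1683 5.3178 23.1674 50.4809 14.0956 2.4279 2.0583] k=[0 0 3 26 46 13 1 3]
t=8: x=[0.0000 0.1010 3.6046 25.6293 44.0682 13.8143 1.5171 3.0143] k=[0 0 5 29 41 18 3 5]
t=9: x=[0.0000 0.1683 5.5229 28.3029 39.6957 18.3776 3.6586 5.0678] k=[0 0 8 29 40 19 7 2]
t=10: x=[0.0000 0.2692 8.2514 28.3727 38.8005 19.4162 7.3663 2.2383] k=[0 4 9 30 36 17 6 3]
t=11: x=[0.1330 3.8874 9.3336 29.1948 35.0455 17.3739 6.3867 3.1941] k=[0 3 13 32 38 18 4 0]
t=12: x=[0.0998 3.1250 13.0176 31.2589 37.0103 18.3073 4.4261 0.1442] k=[4 3 9 29 38 22 4 1]
t=13: x=[3.7769 3.1250 9.2650 28.3378 37.0453 22.0393 4.6039 1.1376] k=[5 6 13 27 41 18 3 5]
t=14: x=[4.7996 5.9897 12.9489 26.7292 39.6257 18.3776 3.6586 5.0678] k=[3 3 10 24 37 17 8 3]
t=15: x=[2.8558 3.1250 10.0049 23.7093 35.7654 17.4793 8.2745 3.2660] k=[3 0 7 28 33 15 11 2]

0.1672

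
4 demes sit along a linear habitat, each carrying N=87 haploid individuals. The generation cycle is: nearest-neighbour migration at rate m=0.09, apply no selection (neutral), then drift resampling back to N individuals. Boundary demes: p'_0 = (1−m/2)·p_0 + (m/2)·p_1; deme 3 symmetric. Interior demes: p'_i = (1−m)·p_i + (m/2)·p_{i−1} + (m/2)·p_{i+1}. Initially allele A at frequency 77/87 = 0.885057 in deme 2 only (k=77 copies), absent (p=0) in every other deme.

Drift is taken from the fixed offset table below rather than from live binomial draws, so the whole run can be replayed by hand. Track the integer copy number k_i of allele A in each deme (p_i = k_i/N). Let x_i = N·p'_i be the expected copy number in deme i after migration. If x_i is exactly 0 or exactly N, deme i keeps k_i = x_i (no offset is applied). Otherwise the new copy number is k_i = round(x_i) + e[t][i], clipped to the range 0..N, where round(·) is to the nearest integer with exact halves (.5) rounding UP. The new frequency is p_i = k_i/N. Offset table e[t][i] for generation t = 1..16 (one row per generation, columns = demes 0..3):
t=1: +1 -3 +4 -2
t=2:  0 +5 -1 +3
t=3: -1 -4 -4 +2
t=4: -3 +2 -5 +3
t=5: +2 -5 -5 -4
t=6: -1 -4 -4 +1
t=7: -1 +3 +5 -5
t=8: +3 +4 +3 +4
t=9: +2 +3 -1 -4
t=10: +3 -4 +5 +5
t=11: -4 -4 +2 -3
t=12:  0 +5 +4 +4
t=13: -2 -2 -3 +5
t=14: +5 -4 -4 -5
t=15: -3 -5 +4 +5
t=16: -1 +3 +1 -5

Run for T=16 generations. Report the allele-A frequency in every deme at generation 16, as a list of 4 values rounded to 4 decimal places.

t=0: k=[0 0 77 0]
t=1: x=[0.0000 3.4650 70.0700 3.4650] k=[0 0 74 1]
t=2: x=[0.0000 3.3300 67.3850 4.2850] k=[0 8 66 7]
t=3: x=[0.3600 10.2500 60.7350 9.6550] k=[0 6 57 12]
t=4: x=[0.2700 8.0250 52.6800 14.0250] k=[0 10 48 17]
t=5: x=[0.4500 11.2600 44.8950 18.3950] k=[2 6 40 14]
t=6: x=[2.1800 7.3500 37.3000 15.1700] k=[1 3 33 16]
t=7: x=[1.0900 4.2600 30.8850 16.7650] k=[0 7 36 12]
t=8: x=[0.3150 7.9900 33.6150 13.0800] k=[3 12 37 17]
t=9: x=[3.4050 12.7200 34.9750 17.9000] k=[5 16 34 14]
t=10: x=[5.4950 16.3150 32.2900 14.9000] k=[8 12 37 20]
t=11: x=[8.1800 12.9450 35.1100 20.7650] k=[4 9 37 18]
t=12: x=[4.2250 10.0350 34.8850 18.8550] k=[4 15 39 23]
t=13: x=[4.4950 15.5850 37.2000 23.7200] k=[2 14 34 29]
t=14: x=[2.5400 14.3600 32.8750 29.2250] k=[8 10 29 24]
t=15: x=[8.0900 10.7650 27.9200 24.2250] k=[5 6 32 29]
t=16: x=[5.0450 7.1250 30.6950 29.1350] k=[4 10 32 24]

[0.0460, 0.1149, 0.3678, 0.2759]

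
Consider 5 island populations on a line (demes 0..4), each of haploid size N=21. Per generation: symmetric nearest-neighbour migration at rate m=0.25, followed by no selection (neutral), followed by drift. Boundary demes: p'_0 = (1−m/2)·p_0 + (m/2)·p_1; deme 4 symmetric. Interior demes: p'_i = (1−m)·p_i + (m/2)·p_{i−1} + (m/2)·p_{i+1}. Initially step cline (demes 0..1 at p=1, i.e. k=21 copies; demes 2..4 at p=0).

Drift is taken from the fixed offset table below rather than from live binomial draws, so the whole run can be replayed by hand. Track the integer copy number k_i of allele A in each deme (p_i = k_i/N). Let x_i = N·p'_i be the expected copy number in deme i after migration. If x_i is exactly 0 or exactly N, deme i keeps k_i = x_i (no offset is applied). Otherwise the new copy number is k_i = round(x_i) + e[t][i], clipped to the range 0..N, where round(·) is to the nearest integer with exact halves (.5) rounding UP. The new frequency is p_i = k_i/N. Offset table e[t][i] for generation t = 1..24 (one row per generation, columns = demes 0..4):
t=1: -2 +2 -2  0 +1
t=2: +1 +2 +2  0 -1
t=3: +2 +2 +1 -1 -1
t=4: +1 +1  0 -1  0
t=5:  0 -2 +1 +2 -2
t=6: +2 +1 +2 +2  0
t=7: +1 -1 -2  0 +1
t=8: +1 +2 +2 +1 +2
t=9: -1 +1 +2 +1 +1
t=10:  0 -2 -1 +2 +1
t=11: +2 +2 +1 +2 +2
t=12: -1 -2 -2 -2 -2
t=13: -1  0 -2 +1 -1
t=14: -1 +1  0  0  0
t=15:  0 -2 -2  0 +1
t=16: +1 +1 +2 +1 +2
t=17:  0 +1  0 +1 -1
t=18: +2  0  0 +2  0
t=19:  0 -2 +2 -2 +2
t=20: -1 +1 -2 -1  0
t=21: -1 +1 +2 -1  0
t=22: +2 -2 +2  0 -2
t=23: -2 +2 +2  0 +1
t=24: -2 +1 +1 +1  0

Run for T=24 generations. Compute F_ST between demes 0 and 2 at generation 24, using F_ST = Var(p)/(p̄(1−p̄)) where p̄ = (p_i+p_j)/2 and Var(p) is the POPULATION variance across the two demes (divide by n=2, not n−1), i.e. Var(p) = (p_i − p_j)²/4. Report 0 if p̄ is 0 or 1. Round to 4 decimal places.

0.0367

t=0: k=[21 21 0 0 0]
t=1: x=[21.0000 18.3750 2.6250 0.0000 0.0000] k=[21 20 1 0 0]
t=2: x=[20.8750 17.7500 3.2500 0.1250 0.0000] k=[21 20 5 0 0]
t=3: x=[20.8750 18.2500 6.2500 0.6250 0.0000] k=[21 20 7 0 0]
t=4: x=[20.8750 18.5000 7.7500 0.8750 0.0000] k=[21 20 8 0 0]
t=5: x=[20.8750 18.6250 8.5000 1.0000 0.0000] k=[21 17 10 3 0]
t=6: x=[20.5000 16.6250 10.0000 3.5000 0.3750] k=[21 18 12 6 0]
t=7: x=[20.6250 17.6250 12.0000 6.0000 0.7500] k=[21 17 10 6 2]
t=8: x=[20.5000 16.6250 10.3750 6.0000 2.5000] k=[21 19 12 7 5]
t=9: x=[20.7500 18.3750 12.2500 7.3750 5.2500] k=[20 19 14 8 6]
t=10: x=[19.8750 18.5000 13.8750 8.5000 6.2500] k=[20 17 13 11 7]
t=11: x=[19.6250 16.8750 13.2500 10.7500 7.5000] k=[21 19 14 13 10]
t=12: x=[20.7500 18.6250 14.5000 12.7500 10.3750] k=[20 17 13 11 8]
t=13: x=[19.6250 16.8750 13.2500 10.8750 8.3750] k=[19 17 11 12 7]
t=14: x=[18.7500 16.5000 11.8750 11.2500 7.6250] k=[18 18 12 11 8]
t=15: x=[18.0000 17.2500 12.6250 10.7500 8.3750] k=[18 15 11 11 9]
t=16: x=[17.6250 14.8750 11.5000 10.7500 9.2500] k=[19 16 14 12 11]
t=17: x=[18.6250 16.1250 14.0000 12.1250 11.1250] k=[19 17 14 13 10]
t=18: x=[18.7500 16.8750 14.2500 12.7500 10.3750] k=[21 17 14 15 10]
t=19: x=[20.5000 17.1250 14.5000 14.2500 10.6250] k=[21 15 17 12 13]
t=20: x=[20.2500 16.0000 16.1250 12.7500 12.8750] k=[19 17 14 12 13]
t=21: x=[18.7500 16.8750 14.1250 12.3750 12.8750] k=[18 18 16 11 13]
t=22: x=[18.0000 17.7500 15.6250 11.8750 12.7500] k=[20 16 18 12 11]
t=23: x=[19.5000 16.7500 17.0000 12.6250 11.1250] k=[18 19 19 13 12]
t=24: x=[18.1250 18.8750 18.2500 13.6250 12.1250] k=[16 20 19 15 12]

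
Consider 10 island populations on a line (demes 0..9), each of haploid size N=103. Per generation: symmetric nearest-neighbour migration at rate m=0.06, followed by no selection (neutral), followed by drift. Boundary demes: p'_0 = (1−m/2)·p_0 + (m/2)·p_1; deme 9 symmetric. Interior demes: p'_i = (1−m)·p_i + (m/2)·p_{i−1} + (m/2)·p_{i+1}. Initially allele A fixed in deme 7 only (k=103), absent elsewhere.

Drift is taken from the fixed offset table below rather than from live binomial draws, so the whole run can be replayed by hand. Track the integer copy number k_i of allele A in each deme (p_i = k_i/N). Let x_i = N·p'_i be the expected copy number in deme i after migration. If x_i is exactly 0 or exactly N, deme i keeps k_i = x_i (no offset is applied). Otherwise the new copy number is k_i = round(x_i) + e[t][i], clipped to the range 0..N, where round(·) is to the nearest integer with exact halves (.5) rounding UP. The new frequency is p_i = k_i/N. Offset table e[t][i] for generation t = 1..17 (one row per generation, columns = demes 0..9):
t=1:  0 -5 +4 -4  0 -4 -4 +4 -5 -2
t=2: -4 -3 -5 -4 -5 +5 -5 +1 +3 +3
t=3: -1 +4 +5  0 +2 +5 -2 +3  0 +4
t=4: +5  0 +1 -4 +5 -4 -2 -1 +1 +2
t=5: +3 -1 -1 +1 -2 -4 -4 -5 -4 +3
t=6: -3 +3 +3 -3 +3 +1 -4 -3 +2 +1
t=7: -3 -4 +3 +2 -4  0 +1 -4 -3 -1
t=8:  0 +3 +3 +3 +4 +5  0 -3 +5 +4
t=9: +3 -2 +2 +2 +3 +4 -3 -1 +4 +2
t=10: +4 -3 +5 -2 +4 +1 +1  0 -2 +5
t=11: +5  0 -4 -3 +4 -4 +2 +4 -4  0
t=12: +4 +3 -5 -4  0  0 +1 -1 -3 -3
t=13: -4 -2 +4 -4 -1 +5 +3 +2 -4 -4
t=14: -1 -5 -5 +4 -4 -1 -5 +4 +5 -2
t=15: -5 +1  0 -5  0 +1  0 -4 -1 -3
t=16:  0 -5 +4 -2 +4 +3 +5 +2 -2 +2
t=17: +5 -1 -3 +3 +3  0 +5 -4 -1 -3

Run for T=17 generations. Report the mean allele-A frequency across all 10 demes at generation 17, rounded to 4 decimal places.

0.1165

t=0: k=[0 0 0 0 0 0 0 103 0 0]
t=1: x=[0.0000 0.0000 0.0000 0.0000 0.0000 0.0000 3.0900 96.8200 3.0900 0.0000] k=[0 0 0 0 0 0 0 101 0 0]
t=2: x=[0.0000 0.0000 0.0000 0.0000 0.0000 0.0000 3.0300 94.9400 3.0300 0.0000] k=[0 0 0 0 0 0 0 96 6 0]
t=3: x=[0.0000 0.0000 0.0000 0.0000 0.0000 0.0000 2.8800 90.4200 8.5200 0.1800] k=[0 0 0 0 0 0 1 93 9 4]
t=4: x=[0.0000 0.0000 0.0000 0.0000 0.0000 0.0300 3.7300 87.7200 11.3700 4.1500] k=[0 0 0 0 0 0 2 87 12 6]
t=5: x=[0.0000 0.0000 0.0000 0.0000 0.0000 0.0600 4.4900 82.2000 14.0700 6.1800] k=[0 0 0 0 0 0 0 77 10 9]
t=6: x=[0.0000 0.0000 0.0000 0.0000 0.0000 0.0000 2.3100 72.6800 11.9800 9.0300] k=[0 0 0 0 0 0 0 70 14 10]
t=7: x=[0.0000 0.0000 0.0000 0.0000 0.0000 0.0000 2.1000 66.2200 15.5600 10.1200] k=[0 0 0 0 0 0 3 62 13 9]
t=8: x=[0.0000 0.0000 0.0000 0.0000 0.0000 0.0900 4.6800 58.7600 14.3500 9.1200] k=[0 0 0 0 0 5 5 56 19 13]
t=9: x=[0.0000 0.0000 0.0000 0.0000 0.1500 4.8500 6.5300 53.3600 19.9300 13.1800] k=[0 0 0 0 3 9 4 52 24 15]
t=10: x=[0.0000 0.0000 0.0000 0.0900 3.0900 8.6700 5.5900 49.7200 24.5700 15.2700] k=[0 0 0 0 7 10 7 50 23 20]
t=11: x=[0.0000 0.0000 0.0000 0.2100 6.8800 9.8200 8.3800 47.9000 23.7200 20.0900] k=[0 0 0 0 11 6 10 52 20 20]
t=12: x=[0.0000 0.0000 0.0000 0.3300 10.5200 6.2700 11.1400 49.7800 20.9600 20.0000] k=[0 0 0 0 11 6 12 49 18 17]
t=13: x=[0.0000 0.0000 0.0000 0.3300 10.5200 6.3300 12.9300 46.9600 18.9000 17.0300] k=[0 0 0 0 10 11 16 49 15 13]
t=14: x=[0.0000 0.0000 0.0000 0.3000 9.7300 11.1200 16.8400 46.9900 15.9600 13.0600] k=[0 0 0 4 6 10 12 51 21 11]
t=15: x=[0.0000 0.0000 0.1200 3.9400 6.0600 9.9400 13.1100 48.9300 21.6000 11.3000] k=[0 0 0 0 6 11 13 45 21 8]
t=16: x=[0.0000 0.0000 0.0000 0.1800 5.9700 10.9100 13.9000 43.3200 21.3300 8.3900] k=[0 0 0 0 10 14 19 45 19 10]
t=17: x=[0.0000 0.0000 0.0000 0.3000 9.8200 14.0300 19.6300 43.4400 19.5100 10.2700] k=[0 0 0 3 13 14 25 39 19 7]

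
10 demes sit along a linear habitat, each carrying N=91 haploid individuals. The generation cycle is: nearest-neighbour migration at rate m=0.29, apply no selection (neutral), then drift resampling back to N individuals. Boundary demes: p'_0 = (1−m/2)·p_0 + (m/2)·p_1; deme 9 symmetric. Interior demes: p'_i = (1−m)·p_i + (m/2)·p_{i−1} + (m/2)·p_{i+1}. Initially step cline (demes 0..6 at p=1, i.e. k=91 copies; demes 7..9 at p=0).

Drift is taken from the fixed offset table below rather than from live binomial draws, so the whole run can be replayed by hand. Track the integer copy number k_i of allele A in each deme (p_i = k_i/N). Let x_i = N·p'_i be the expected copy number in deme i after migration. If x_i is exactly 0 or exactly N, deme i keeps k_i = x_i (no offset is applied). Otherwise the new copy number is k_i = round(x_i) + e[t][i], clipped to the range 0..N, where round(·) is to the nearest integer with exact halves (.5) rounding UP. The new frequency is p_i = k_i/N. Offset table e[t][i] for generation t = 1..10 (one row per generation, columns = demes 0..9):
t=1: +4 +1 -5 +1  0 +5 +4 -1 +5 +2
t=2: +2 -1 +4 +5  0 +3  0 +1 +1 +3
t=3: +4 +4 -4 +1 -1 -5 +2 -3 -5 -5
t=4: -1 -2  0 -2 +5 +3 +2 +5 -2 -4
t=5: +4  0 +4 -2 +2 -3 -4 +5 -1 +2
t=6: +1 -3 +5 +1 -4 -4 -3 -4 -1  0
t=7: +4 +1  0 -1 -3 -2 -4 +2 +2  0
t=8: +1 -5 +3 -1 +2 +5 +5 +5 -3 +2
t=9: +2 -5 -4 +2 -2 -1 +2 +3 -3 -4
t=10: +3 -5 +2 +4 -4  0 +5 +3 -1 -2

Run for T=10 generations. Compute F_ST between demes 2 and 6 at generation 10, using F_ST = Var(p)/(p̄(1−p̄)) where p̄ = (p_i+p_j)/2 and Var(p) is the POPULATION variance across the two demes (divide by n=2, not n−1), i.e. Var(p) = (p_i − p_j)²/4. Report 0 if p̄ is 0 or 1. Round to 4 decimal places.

t=0: k=[91 91 91 91 91 91 91 0 0 0]
t=1: x=[91.0000 91.0000 91.0000 91.0000 91.0000 91.0000 77.8050 13.1950 0.0000 0.0000] k=[91 91 91 91 91 91 82 12 0 0]
t=2: x=[91.0000 91.0000 91.0000 91.0000 91.0000 89.6950 73.1550 20.4100 1.7400 0.0000] k=[91 91 91 91 91 91 73 21 3 0]
t=3: x=[91.0000 91.0000 91.0000 91.0000 91.0000 88.3900 68.0700 25.9300 5.1750 0.4350] k=[91 91 91 91 91 83 70 23 0 0]
t=4: x=[91.0000 91.0000 91.0000 91.0000 89.8400 82.2750 65.0700 26.4800 3.3350 0.0000] k=[91 91 91 91 91 85 67 31 1 0]
t=5: x=[91.0000 91.0000 91.0000 91.0000 90.1300 83.2600 64.3900 31.8700 5.2050 0.1450] k=[91 91 91 91 91 80 60 37 4 2]
t=6: x=[91.0000 91.0000 91.0000 91.0000 89.4050 78.6950 59.5650 35.5500 8.4950 2.2900] k=[91 91 91 91 85 75 57 32 7 2]
t=7: x=[91.0000 91.0000 91.0000 90.1300 84.4200 73.8400 55.9850 32.0000 9.9000 2.7250] k=[91 91 91 89 81 72 52 34 12 3]
t=8: x=[91.0000 91.0000 90.7100 88.1300 80.8550 70.4050 52.2900 33.4200 13.8850 4.3050] k=[91 91 91 87 83 75 57 38 11 6]
t=9: x=[91.0000 91.0000 90.4200 87.0000 82.4200 73.5500 56.8550 36.8400 14.1900 6.7250] k=[91 91 86 89 80 73 59 40 11 3]
t=10: x=[91.0000 90.2750 87.1600 87.2600 80.2900 71.9850 58.2750 38.5500 14.0450 4.1600] k=[91 85 89 91 76 72 63 42 13 2]

0.1482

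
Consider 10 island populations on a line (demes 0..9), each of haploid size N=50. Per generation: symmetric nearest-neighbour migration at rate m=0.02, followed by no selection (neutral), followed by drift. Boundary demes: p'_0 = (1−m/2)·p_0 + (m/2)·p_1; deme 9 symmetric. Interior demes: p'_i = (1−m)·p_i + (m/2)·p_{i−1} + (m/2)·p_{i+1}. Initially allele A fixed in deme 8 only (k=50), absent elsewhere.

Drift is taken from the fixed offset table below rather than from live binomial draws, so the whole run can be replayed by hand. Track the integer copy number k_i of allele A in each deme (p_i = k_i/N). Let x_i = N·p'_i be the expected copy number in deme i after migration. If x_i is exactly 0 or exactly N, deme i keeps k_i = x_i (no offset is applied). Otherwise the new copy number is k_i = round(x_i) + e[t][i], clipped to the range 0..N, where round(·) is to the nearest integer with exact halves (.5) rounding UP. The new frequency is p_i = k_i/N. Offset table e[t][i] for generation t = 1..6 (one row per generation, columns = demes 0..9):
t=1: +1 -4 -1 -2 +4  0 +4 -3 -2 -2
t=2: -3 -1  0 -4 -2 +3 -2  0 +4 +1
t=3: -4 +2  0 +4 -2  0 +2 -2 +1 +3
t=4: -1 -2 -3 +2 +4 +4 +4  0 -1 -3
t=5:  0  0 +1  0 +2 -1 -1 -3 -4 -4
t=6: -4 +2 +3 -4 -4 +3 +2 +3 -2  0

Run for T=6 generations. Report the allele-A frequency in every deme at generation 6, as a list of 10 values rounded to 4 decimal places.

t=0: k=[0 0 0 0 0 0 0 0 50 0]
t=1: x=[0.0000 0.0000 0.0000 0.0000 0.0000 0.0000 0.0000 0.5000 49.0000 0.5000] k=[0 0 0 0 0 0 0 0 47 0]
t=2: x=[0.0000 0.0000 0.0000 0.0000 0.0000 0.0000 0.0000 0.4700 46.0600 0.4700] k=[0 0 0 0 0 0 0 0 50 1]
t=3: x=[0.0000 0.0000 0.0000 0.0000 0.0000 0.0000 0.0000 0.5000 49.0100 1.4900] k=[0 0 0 0 0 0 0 0 50 4]
t=4: x=[0.0000 0.0000 0.0000 0.0000 0.0000 0.0000 0.0000 0.5000 49.0400 4.4600] k=[0 0 0 0 0 0 0 1 48 1]
t=5: x=[0.0000 0.0000 0.0000 0.0000 0.0000 0.0000 0.0100 1.4600 47.0600 1.4700] k=[0 0 0 0 0 0 0 0 43 0]
t=6: x=[0.0000 0.0000 0.0000 0.0000 0.0000 0.0000 0.0000 0.4300 42.1400 0.4300] k=[0 0 0 0 0 0 0 3 40 0]

[0.0000, 0.0000, 0.0000, 0.0000, 0.0000, 0.0000, 0.0000, 0.0600, 0.8000, 0.0000]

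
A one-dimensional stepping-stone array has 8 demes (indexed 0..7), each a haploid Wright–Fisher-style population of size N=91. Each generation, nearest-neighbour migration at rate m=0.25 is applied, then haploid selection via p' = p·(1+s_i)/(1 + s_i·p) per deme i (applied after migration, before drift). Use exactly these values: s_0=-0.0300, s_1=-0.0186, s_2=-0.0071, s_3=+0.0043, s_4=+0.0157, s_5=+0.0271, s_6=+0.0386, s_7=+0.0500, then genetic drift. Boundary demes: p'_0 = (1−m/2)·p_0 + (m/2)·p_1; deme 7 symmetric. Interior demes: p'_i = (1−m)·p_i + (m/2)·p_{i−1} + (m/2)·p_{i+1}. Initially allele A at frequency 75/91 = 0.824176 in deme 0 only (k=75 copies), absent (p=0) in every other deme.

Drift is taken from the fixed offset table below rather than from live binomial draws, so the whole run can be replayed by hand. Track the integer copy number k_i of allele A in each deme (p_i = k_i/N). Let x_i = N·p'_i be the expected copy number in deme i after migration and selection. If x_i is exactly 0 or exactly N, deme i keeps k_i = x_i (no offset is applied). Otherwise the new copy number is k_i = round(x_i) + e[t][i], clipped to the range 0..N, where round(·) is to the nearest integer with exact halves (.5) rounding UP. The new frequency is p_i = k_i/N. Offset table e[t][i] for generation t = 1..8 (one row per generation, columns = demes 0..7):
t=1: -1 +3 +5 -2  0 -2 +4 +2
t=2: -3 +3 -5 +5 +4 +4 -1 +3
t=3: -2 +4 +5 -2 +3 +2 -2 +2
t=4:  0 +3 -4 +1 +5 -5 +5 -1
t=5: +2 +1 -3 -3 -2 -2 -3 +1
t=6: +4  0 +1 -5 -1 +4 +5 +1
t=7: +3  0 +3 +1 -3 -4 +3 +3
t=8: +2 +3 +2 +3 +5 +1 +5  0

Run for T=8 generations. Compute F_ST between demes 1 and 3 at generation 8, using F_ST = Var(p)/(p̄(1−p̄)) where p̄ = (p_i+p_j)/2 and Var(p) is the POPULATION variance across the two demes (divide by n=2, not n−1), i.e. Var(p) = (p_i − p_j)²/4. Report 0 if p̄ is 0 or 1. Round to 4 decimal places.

t=0: k=[75 0 0 0 0 0 0 0]
t=1: x=[65.0639 9.2183 0.0000 0.0000 0.0000 0.0000 0.0000 0.0000] k=[64 12 0 0 0 0 0 0]
t=2: x=[56.8527 16.7420 1.4895 0.0000 0.0000 0.0000 0.0000 0.0000] k=[54 20 0 0 0 0 0 0]
t=3: x=[49.0622 21.4408 2.4827 0.0000 0.0000 0.0000 0.0000 0.0000] k=[47 25 7 0 0 0 0 0]
t=4: x=[43.5579 25.1568 8.3210 0.8787 0.0000 0.0000 0.0000 0.0000] k=[44 28 4 2 0 0 0 0]
t=5: x=[41.3120 26.6448 6.7056 2.0084 0.2539 0.0000 0.0000 0.0000] k=[43 28 4 0 0 0 0 0]
t=6: x=[40.4395 26.5208 6.4571 0.5021 0.0000 0.0000 0.0000 0.0000] k=[44 27 7 0 0 0 0 0]
t=7: x=[41.1873 26.2728 8.5695 0.8787 0.0000 0.0000 0.0000 0.0000] k=[44 26 12 2 0 0 0 0]
t=8: x=[41.0627 26.1487 12.4234 3.0125 0.2539 0.0000 0.0000 0.0000] k=[43 29 14 6 5 0 0 0]

0.1028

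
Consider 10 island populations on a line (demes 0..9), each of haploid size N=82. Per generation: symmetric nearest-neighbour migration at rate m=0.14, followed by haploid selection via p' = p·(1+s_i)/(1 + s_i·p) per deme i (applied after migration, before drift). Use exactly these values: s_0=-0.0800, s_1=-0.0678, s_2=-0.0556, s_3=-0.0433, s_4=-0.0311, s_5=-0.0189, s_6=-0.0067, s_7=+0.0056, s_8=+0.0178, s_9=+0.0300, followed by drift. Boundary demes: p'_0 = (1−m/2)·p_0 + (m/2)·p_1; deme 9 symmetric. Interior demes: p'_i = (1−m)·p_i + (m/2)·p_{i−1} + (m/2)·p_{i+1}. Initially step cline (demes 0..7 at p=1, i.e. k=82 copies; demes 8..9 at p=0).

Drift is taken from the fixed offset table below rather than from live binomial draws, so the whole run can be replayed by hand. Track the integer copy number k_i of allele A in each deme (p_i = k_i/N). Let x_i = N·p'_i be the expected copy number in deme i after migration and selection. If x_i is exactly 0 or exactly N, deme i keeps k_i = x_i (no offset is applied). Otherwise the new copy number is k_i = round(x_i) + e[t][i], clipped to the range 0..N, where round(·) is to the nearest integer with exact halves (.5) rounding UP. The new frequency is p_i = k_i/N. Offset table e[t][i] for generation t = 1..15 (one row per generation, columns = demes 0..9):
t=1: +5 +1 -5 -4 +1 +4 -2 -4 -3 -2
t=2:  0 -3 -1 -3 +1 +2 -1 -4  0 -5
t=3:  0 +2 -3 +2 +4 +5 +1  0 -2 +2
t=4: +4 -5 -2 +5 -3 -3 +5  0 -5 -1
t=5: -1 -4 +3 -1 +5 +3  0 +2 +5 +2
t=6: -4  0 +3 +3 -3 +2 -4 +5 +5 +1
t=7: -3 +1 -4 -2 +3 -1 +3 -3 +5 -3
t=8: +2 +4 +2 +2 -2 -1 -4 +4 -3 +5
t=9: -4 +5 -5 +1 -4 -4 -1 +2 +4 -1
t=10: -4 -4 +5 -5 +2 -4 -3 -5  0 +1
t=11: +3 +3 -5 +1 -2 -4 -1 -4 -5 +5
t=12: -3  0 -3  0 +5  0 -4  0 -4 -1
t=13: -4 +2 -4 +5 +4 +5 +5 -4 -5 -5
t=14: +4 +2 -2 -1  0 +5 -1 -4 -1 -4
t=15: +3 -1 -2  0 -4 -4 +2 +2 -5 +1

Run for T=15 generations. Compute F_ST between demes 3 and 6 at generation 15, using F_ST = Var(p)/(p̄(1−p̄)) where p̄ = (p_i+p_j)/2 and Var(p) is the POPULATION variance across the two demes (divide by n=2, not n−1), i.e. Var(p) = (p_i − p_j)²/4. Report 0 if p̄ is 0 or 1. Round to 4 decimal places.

t=0: k=[82 82 82 82 82 82 82 82 0 0]
t=1: x=[82.0000 82.0000 82.0000 82.0000 82.0000 82.0000 82.0000 76.2897 5.8349 0.0000] k=[82 82 82 82 82 82 82 72 3 0]
t=2: x=[82.0000 82.0000 82.0000 82.0000 82.0000 82.0000 81.2953 67.9352 7.7428 0.2163] k=[82 82 82 82 82 82 80 64 8 0]
t=3: x=[82.0000 82.0000 82.0000 82.0000 82.0000 81.8573 79.0006 61.2866 11.5338 0.5767] k=[82 82 82 82 82 82 80 61 10 3]
t=4: x=[82.0000 82.0000 82.0000 82.0000 82.0000 81.8573 78.7893 58.8529 13.2751 3.5901] k=[82 82 82 82 82 79 82 59 8 3]
t=5: x=[82.0000 82.0000 82.0000 82.0000 81.7833 79.3719 80.1680 57.1369 11.3920 3.4463] k=[82 82 82 82 82 82 80 59 16 5]
t=6: x=[82.0000 82.0000 82.0000 82.0000 82.0000 81.8573 78.6485 57.5559 18.4915 5.9306] k=[82 82 82 82 82 82 75 63 23 7]
t=7: x=[82.0000 82.0000 82.0000 82.0000 82.0000 81.5006 74.6049 61.1270 24.9854 8.3388] k=[82 82 82 82 82 81 78 58 30 5]
t=8: x=[82.0000 82.0000 82.0000 82.0000 81.9278 80.8384 76.7772 57.5360 30.5474 6.9354] k=[82 82 82 82 80 80 73 62 28 12]
t=9: x=[82.0000 82.0000 82.0000 81.8537 80.0817 79.4635 72.6645 60.4788 29.5929 13.4490] k=[82 82 82 82 76 75 72 62 34 12]
t=10: x=[82.0000 82.0000 82.0000 81.5611 76.1815 74.7346 71.4483 60.8278 34.7729 13.8775] k=[82 82 82 77 78 71 68 56 35 15]
t=11: x=[82.0000 82.0000 81.6295 77.2248 77.3020 71.1009 67.2890 55.4703 35.4246 16.7913] k=[82 82 77 78 75 67 66 51 30 22]
t=12: x=[82.0000 81.6247 77.1663 77.5368 74.4358 67.2607 64.9293 50.6882 31.2505 23.0466] k=[82 82 74 78 79 67 61 51 27 22]
t=13: x=[82.0000 81.3996 74.4572 77.6097 77.9707 67.1899 60.6139 50.1289 28.6580 22.8338] k=[82 82 70 82 82 72 66 46 24 18]
t=14: x=[82.0000 81.0996 71.1528 81.1224 81.2777 72.1153 64.9293 45.9728 25.4285 18.8456] k=[82 82 69 80 81 77 64 42 24 15]
t=15: x=[82.0000 81.0246 70.1102 79.1820 80.6074 76.2691 63.2730 42.3944 24.9351 16.0074] k=[82 80 68 79 77 72 65 44 20 17]

0.0681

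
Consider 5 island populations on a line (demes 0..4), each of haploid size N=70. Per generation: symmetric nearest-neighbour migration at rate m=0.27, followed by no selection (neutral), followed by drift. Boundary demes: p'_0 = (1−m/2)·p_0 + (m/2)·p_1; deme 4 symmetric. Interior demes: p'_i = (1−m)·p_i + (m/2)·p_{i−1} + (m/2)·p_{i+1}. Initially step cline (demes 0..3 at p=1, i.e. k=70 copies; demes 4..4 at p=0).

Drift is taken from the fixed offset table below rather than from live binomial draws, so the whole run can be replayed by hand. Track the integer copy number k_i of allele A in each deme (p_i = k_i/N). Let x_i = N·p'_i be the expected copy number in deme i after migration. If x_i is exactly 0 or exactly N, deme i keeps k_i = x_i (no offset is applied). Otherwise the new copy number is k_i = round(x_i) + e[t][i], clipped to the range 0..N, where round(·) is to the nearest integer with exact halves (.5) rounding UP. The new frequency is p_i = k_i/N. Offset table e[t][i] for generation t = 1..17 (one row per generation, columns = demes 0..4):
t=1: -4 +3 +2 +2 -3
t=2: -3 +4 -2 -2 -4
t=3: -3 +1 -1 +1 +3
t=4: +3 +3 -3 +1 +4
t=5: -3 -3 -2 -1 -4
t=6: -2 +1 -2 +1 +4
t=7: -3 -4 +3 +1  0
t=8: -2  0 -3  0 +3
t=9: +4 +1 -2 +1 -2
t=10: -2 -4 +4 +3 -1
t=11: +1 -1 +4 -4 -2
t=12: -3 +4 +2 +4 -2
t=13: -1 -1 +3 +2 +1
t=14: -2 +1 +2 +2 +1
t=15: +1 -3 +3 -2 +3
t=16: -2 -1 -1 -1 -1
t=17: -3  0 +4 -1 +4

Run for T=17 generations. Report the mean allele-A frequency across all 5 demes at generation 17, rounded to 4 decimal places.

t=0: k=[70 70 70 70 0]
t=1: x=[70.0000 70.0000 70.0000 60.5500 9.4500] k=[70 70 70 63 6]
t=2: x=[70.0000 70.0000 69.0550 56.2500 13.6950] k=[70 70 67 54 10]
t=3: x=[70.0000 69.5950 65.6500 49.8150 15.9400] k=[70 70 65 51 19]
t=4: x=[70.0000 69.3250 63.7850 48.5700 23.3200] k=[70 70 61 50 27]
t=5: x=[70.0000 68.7850 60.7300 48.3800 30.1050] k=[70 66 59 47 26]
t=6: x=[69.4600 65.5950 58.3250 45.7850 28.8350] k=[67 67 56 47 33]
t=7: x=[67.0000 65.5150 56.2700 46.3250 34.8900] k=[64 62 59 47 35]
t=8: x=[63.7300 61.8650 57.7850 47.0000 36.6200] k=[62 62 55 47 40]
t=9: x=[62.0000 61.0550 54.8650 47.1350 40.9450] k=[66 62 53 48 39]
t=10: x=[65.4600 61.3250 53.5400 47.4600 40.2150] k=[63 57 58 50 39]
t=11: x=[62.1900 57.9450 56.7850 49.5950 40.4850] k=[63 57 61 46 38]
t=12: x=[62.1900 58.3500 58.4350 46.9450 39.0800] k=[59 62 60 51 37]
t=13: x=[59.4050 61.3250 59.0550 50.3250 38.8900] k=[58 60 62 52 40]
t=14: x=[58.2700 60.0000 60.3800 51.7300 41.6200] k=[56 61 62 54 43]
t=15: x=[56.6750 60.4600 60.7850 53.5950 44.4850] k=[58 57 64 52 47]
t=16: x=[57.8650 58.0800 61.4350 52.9450 47.6750] k=[56 57 60 52 47]
t=17: x=[56.1350 57.2700 58.5150 52.4050 47.6750] k=[53 57 63 51 52]

0.7886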